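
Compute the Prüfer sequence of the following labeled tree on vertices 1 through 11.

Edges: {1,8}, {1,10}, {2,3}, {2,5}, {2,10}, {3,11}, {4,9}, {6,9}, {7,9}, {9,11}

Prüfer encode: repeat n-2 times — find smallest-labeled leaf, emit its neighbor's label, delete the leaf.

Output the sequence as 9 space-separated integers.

Answer: 9 2 9 9 1 10 11 2 3

Derivation:
Step 1: leaves = {4,5,6,7,8}. Remove smallest leaf 4, emit neighbor 9.
Step 2: leaves = {5,6,7,8}. Remove smallest leaf 5, emit neighbor 2.
Step 3: leaves = {6,7,8}. Remove smallest leaf 6, emit neighbor 9.
Step 4: leaves = {7,8}. Remove smallest leaf 7, emit neighbor 9.
Step 5: leaves = {8,9}. Remove smallest leaf 8, emit neighbor 1.
Step 6: leaves = {1,9}. Remove smallest leaf 1, emit neighbor 10.
Step 7: leaves = {9,10}. Remove smallest leaf 9, emit neighbor 11.
Step 8: leaves = {10,11}. Remove smallest leaf 10, emit neighbor 2.
Step 9: leaves = {2,11}. Remove smallest leaf 2, emit neighbor 3.
Done: 2 vertices remain (3, 11). Sequence = [9 2 9 9 1 10 11 2 3]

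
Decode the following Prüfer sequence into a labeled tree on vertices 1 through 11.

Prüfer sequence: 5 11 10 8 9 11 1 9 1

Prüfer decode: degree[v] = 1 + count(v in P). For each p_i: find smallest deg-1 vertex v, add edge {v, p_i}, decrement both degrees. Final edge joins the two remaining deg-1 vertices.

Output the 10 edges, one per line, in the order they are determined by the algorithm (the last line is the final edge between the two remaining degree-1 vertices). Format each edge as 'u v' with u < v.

Answer: 2 5
3 11
4 10
5 8
6 9
7 11
1 8
9 10
1 9
1 11

Derivation:
Initial degrees: {1:3, 2:1, 3:1, 4:1, 5:2, 6:1, 7:1, 8:2, 9:3, 10:2, 11:3}
Step 1: smallest deg-1 vertex = 2, p_1 = 5. Add edge {2,5}. Now deg[2]=0, deg[5]=1.
Step 2: smallest deg-1 vertex = 3, p_2 = 11. Add edge {3,11}. Now deg[3]=0, deg[11]=2.
Step 3: smallest deg-1 vertex = 4, p_3 = 10. Add edge {4,10}. Now deg[4]=0, deg[10]=1.
Step 4: smallest deg-1 vertex = 5, p_4 = 8. Add edge {5,8}. Now deg[5]=0, deg[8]=1.
Step 5: smallest deg-1 vertex = 6, p_5 = 9. Add edge {6,9}. Now deg[6]=0, deg[9]=2.
Step 6: smallest deg-1 vertex = 7, p_6 = 11. Add edge {7,11}. Now deg[7]=0, deg[11]=1.
Step 7: smallest deg-1 vertex = 8, p_7 = 1. Add edge {1,8}. Now deg[8]=0, deg[1]=2.
Step 8: smallest deg-1 vertex = 10, p_8 = 9. Add edge {9,10}. Now deg[10]=0, deg[9]=1.
Step 9: smallest deg-1 vertex = 9, p_9 = 1. Add edge {1,9}. Now deg[9]=0, deg[1]=1.
Final: two remaining deg-1 vertices are 1, 11. Add edge {1,11}.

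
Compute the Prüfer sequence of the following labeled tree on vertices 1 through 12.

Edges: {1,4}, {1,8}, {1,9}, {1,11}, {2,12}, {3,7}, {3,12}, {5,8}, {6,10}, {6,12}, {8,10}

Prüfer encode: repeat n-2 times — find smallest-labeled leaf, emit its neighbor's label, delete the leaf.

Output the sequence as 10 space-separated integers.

Answer: 12 1 8 3 12 1 1 8 10 6

Derivation:
Step 1: leaves = {2,4,5,7,9,11}. Remove smallest leaf 2, emit neighbor 12.
Step 2: leaves = {4,5,7,9,11}. Remove smallest leaf 4, emit neighbor 1.
Step 3: leaves = {5,7,9,11}. Remove smallest leaf 5, emit neighbor 8.
Step 4: leaves = {7,9,11}. Remove smallest leaf 7, emit neighbor 3.
Step 5: leaves = {3,9,11}. Remove smallest leaf 3, emit neighbor 12.
Step 6: leaves = {9,11,12}. Remove smallest leaf 9, emit neighbor 1.
Step 7: leaves = {11,12}. Remove smallest leaf 11, emit neighbor 1.
Step 8: leaves = {1,12}. Remove smallest leaf 1, emit neighbor 8.
Step 9: leaves = {8,12}. Remove smallest leaf 8, emit neighbor 10.
Step 10: leaves = {10,12}. Remove smallest leaf 10, emit neighbor 6.
Done: 2 vertices remain (6, 12). Sequence = [12 1 8 3 12 1 1 8 10 6]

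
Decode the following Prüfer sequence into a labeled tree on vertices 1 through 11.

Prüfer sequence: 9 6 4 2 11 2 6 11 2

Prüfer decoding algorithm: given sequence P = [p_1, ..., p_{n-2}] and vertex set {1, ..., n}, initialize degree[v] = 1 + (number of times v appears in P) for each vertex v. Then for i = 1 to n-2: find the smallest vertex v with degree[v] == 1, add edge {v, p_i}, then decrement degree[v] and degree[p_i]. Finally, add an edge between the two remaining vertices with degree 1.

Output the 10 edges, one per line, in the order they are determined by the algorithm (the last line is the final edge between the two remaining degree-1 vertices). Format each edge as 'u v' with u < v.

Answer: 1 9
3 6
4 5
2 4
7 11
2 8
6 9
6 11
2 10
2 11

Derivation:
Initial degrees: {1:1, 2:4, 3:1, 4:2, 5:1, 6:3, 7:1, 8:1, 9:2, 10:1, 11:3}
Step 1: smallest deg-1 vertex = 1, p_1 = 9. Add edge {1,9}. Now deg[1]=0, deg[9]=1.
Step 2: smallest deg-1 vertex = 3, p_2 = 6. Add edge {3,6}. Now deg[3]=0, deg[6]=2.
Step 3: smallest deg-1 vertex = 5, p_3 = 4. Add edge {4,5}. Now deg[5]=0, deg[4]=1.
Step 4: smallest deg-1 vertex = 4, p_4 = 2. Add edge {2,4}. Now deg[4]=0, deg[2]=3.
Step 5: smallest deg-1 vertex = 7, p_5 = 11. Add edge {7,11}. Now deg[7]=0, deg[11]=2.
Step 6: smallest deg-1 vertex = 8, p_6 = 2. Add edge {2,8}. Now deg[8]=0, deg[2]=2.
Step 7: smallest deg-1 vertex = 9, p_7 = 6. Add edge {6,9}. Now deg[9]=0, deg[6]=1.
Step 8: smallest deg-1 vertex = 6, p_8 = 11. Add edge {6,11}. Now deg[6]=0, deg[11]=1.
Step 9: smallest deg-1 vertex = 10, p_9 = 2. Add edge {2,10}. Now deg[10]=0, deg[2]=1.
Final: two remaining deg-1 vertices are 2, 11. Add edge {2,11}.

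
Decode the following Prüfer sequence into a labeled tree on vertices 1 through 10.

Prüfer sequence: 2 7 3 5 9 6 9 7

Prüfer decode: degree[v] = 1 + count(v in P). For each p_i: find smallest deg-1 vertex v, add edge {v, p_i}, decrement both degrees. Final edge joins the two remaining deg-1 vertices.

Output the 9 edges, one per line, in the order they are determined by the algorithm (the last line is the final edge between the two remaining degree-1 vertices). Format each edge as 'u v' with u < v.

Initial degrees: {1:1, 2:2, 3:2, 4:1, 5:2, 6:2, 7:3, 8:1, 9:3, 10:1}
Step 1: smallest deg-1 vertex = 1, p_1 = 2. Add edge {1,2}. Now deg[1]=0, deg[2]=1.
Step 2: smallest deg-1 vertex = 2, p_2 = 7. Add edge {2,7}. Now deg[2]=0, deg[7]=2.
Step 3: smallest deg-1 vertex = 4, p_3 = 3. Add edge {3,4}. Now deg[4]=0, deg[3]=1.
Step 4: smallest deg-1 vertex = 3, p_4 = 5. Add edge {3,5}. Now deg[3]=0, deg[5]=1.
Step 5: smallest deg-1 vertex = 5, p_5 = 9. Add edge {5,9}. Now deg[5]=0, deg[9]=2.
Step 6: smallest deg-1 vertex = 8, p_6 = 6. Add edge {6,8}. Now deg[8]=0, deg[6]=1.
Step 7: smallest deg-1 vertex = 6, p_7 = 9. Add edge {6,9}. Now deg[6]=0, deg[9]=1.
Step 8: smallest deg-1 vertex = 9, p_8 = 7. Add edge {7,9}. Now deg[9]=0, deg[7]=1.
Final: two remaining deg-1 vertices are 7, 10. Add edge {7,10}.

Answer: 1 2
2 7
3 4
3 5
5 9
6 8
6 9
7 9
7 10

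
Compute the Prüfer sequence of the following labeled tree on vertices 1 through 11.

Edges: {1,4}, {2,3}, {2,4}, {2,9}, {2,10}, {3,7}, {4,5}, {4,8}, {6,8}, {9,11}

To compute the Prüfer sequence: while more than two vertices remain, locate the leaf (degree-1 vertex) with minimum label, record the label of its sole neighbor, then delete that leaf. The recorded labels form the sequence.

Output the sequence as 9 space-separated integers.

Step 1: leaves = {1,5,6,7,10,11}. Remove smallest leaf 1, emit neighbor 4.
Step 2: leaves = {5,6,7,10,11}. Remove smallest leaf 5, emit neighbor 4.
Step 3: leaves = {6,7,10,11}. Remove smallest leaf 6, emit neighbor 8.
Step 4: leaves = {7,8,10,11}. Remove smallest leaf 7, emit neighbor 3.
Step 5: leaves = {3,8,10,11}. Remove smallest leaf 3, emit neighbor 2.
Step 6: leaves = {8,10,11}. Remove smallest leaf 8, emit neighbor 4.
Step 7: leaves = {4,10,11}. Remove smallest leaf 4, emit neighbor 2.
Step 8: leaves = {10,11}. Remove smallest leaf 10, emit neighbor 2.
Step 9: leaves = {2,11}. Remove smallest leaf 2, emit neighbor 9.
Done: 2 vertices remain (9, 11). Sequence = [4 4 8 3 2 4 2 2 9]

Answer: 4 4 8 3 2 4 2 2 9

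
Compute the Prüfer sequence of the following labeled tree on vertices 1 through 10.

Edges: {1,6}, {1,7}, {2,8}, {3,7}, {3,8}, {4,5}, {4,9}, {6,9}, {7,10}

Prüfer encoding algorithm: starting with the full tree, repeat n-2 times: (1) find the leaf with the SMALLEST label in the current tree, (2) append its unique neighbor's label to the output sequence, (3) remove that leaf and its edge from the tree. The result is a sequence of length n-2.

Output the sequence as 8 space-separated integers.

Answer: 8 4 9 3 7 6 1 7

Derivation:
Step 1: leaves = {2,5,10}. Remove smallest leaf 2, emit neighbor 8.
Step 2: leaves = {5,8,10}. Remove smallest leaf 5, emit neighbor 4.
Step 3: leaves = {4,8,10}. Remove smallest leaf 4, emit neighbor 9.
Step 4: leaves = {8,9,10}. Remove smallest leaf 8, emit neighbor 3.
Step 5: leaves = {3,9,10}. Remove smallest leaf 3, emit neighbor 7.
Step 6: leaves = {9,10}. Remove smallest leaf 9, emit neighbor 6.
Step 7: leaves = {6,10}. Remove smallest leaf 6, emit neighbor 1.
Step 8: leaves = {1,10}. Remove smallest leaf 1, emit neighbor 7.
Done: 2 vertices remain (7, 10). Sequence = [8 4 9 3 7 6 1 7]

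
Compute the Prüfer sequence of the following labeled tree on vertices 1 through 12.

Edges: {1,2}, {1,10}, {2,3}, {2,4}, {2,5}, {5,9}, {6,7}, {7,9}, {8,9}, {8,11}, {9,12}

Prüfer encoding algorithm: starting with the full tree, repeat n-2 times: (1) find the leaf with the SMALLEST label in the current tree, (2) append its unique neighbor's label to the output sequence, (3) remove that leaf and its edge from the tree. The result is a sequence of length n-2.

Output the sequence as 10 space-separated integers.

Step 1: leaves = {3,4,6,10,11,12}. Remove smallest leaf 3, emit neighbor 2.
Step 2: leaves = {4,6,10,11,12}. Remove smallest leaf 4, emit neighbor 2.
Step 3: leaves = {6,10,11,12}. Remove smallest leaf 6, emit neighbor 7.
Step 4: leaves = {7,10,11,12}. Remove smallest leaf 7, emit neighbor 9.
Step 5: leaves = {10,11,12}. Remove smallest leaf 10, emit neighbor 1.
Step 6: leaves = {1,11,12}. Remove smallest leaf 1, emit neighbor 2.
Step 7: leaves = {2,11,12}. Remove smallest leaf 2, emit neighbor 5.
Step 8: leaves = {5,11,12}. Remove smallest leaf 5, emit neighbor 9.
Step 9: leaves = {11,12}. Remove smallest leaf 11, emit neighbor 8.
Step 10: leaves = {8,12}. Remove smallest leaf 8, emit neighbor 9.
Done: 2 vertices remain (9, 12). Sequence = [2 2 7 9 1 2 5 9 8 9]

Answer: 2 2 7 9 1 2 5 9 8 9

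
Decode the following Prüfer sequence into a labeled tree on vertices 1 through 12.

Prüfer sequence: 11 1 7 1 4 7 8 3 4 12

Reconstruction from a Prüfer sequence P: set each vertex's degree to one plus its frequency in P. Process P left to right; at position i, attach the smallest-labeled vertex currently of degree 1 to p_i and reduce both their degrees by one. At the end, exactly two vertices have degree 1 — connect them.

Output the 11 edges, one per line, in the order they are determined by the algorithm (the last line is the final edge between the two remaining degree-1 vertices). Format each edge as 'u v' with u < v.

Initial degrees: {1:3, 2:1, 3:2, 4:3, 5:1, 6:1, 7:3, 8:2, 9:1, 10:1, 11:2, 12:2}
Step 1: smallest deg-1 vertex = 2, p_1 = 11. Add edge {2,11}. Now deg[2]=0, deg[11]=1.
Step 2: smallest deg-1 vertex = 5, p_2 = 1. Add edge {1,5}. Now deg[5]=0, deg[1]=2.
Step 3: smallest deg-1 vertex = 6, p_3 = 7. Add edge {6,7}. Now deg[6]=0, deg[7]=2.
Step 4: smallest deg-1 vertex = 9, p_4 = 1. Add edge {1,9}. Now deg[9]=0, deg[1]=1.
Step 5: smallest deg-1 vertex = 1, p_5 = 4. Add edge {1,4}. Now deg[1]=0, deg[4]=2.
Step 6: smallest deg-1 vertex = 10, p_6 = 7. Add edge {7,10}. Now deg[10]=0, deg[7]=1.
Step 7: smallest deg-1 vertex = 7, p_7 = 8. Add edge {7,8}. Now deg[7]=0, deg[8]=1.
Step 8: smallest deg-1 vertex = 8, p_8 = 3. Add edge {3,8}. Now deg[8]=0, deg[3]=1.
Step 9: smallest deg-1 vertex = 3, p_9 = 4. Add edge {3,4}. Now deg[3]=0, deg[4]=1.
Step 10: smallest deg-1 vertex = 4, p_10 = 12. Add edge {4,12}. Now deg[4]=0, deg[12]=1.
Final: two remaining deg-1 vertices are 11, 12. Add edge {11,12}.

Answer: 2 11
1 5
6 7
1 9
1 4
7 10
7 8
3 8
3 4
4 12
11 12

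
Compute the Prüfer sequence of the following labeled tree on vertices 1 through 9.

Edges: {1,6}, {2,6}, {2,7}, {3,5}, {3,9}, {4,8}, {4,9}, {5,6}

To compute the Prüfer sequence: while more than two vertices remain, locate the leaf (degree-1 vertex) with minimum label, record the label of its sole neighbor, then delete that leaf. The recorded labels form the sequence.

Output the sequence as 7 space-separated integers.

Step 1: leaves = {1,7,8}. Remove smallest leaf 1, emit neighbor 6.
Step 2: leaves = {7,8}. Remove smallest leaf 7, emit neighbor 2.
Step 3: leaves = {2,8}. Remove smallest leaf 2, emit neighbor 6.
Step 4: leaves = {6,8}. Remove smallest leaf 6, emit neighbor 5.
Step 5: leaves = {5,8}. Remove smallest leaf 5, emit neighbor 3.
Step 6: leaves = {3,8}. Remove smallest leaf 3, emit neighbor 9.
Step 7: leaves = {8,9}. Remove smallest leaf 8, emit neighbor 4.
Done: 2 vertices remain (4, 9). Sequence = [6 2 6 5 3 9 4]

Answer: 6 2 6 5 3 9 4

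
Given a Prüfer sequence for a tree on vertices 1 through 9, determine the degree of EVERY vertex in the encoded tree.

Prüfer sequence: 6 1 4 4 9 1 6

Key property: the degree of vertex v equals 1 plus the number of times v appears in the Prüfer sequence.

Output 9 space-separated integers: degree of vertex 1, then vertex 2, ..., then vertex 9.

Answer: 3 1 1 3 1 3 1 1 2

Derivation:
p_1 = 6: count[6] becomes 1
p_2 = 1: count[1] becomes 1
p_3 = 4: count[4] becomes 1
p_4 = 4: count[4] becomes 2
p_5 = 9: count[9] becomes 1
p_6 = 1: count[1] becomes 2
p_7 = 6: count[6] becomes 2
Degrees (1 + count): deg[1]=1+2=3, deg[2]=1+0=1, deg[3]=1+0=1, deg[4]=1+2=3, deg[5]=1+0=1, deg[6]=1+2=3, deg[7]=1+0=1, deg[8]=1+0=1, deg[9]=1+1=2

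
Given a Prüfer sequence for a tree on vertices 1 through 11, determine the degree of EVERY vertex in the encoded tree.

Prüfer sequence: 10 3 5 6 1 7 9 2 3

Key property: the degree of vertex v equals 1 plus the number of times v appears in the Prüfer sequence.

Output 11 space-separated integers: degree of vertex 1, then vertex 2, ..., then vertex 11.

Answer: 2 2 3 1 2 2 2 1 2 2 1

Derivation:
p_1 = 10: count[10] becomes 1
p_2 = 3: count[3] becomes 1
p_3 = 5: count[5] becomes 1
p_4 = 6: count[6] becomes 1
p_5 = 1: count[1] becomes 1
p_6 = 7: count[7] becomes 1
p_7 = 9: count[9] becomes 1
p_8 = 2: count[2] becomes 1
p_9 = 3: count[3] becomes 2
Degrees (1 + count): deg[1]=1+1=2, deg[2]=1+1=2, deg[3]=1+2=3, deg[4]=1+0=1, deg[5]=1+1=2, deg[6]=1+1=2, deg[7]=1+1=2, deg[8]=1+0=1, deg[9]=1+1=2, deg[10]=1+1=2, deg[11]=1+0=1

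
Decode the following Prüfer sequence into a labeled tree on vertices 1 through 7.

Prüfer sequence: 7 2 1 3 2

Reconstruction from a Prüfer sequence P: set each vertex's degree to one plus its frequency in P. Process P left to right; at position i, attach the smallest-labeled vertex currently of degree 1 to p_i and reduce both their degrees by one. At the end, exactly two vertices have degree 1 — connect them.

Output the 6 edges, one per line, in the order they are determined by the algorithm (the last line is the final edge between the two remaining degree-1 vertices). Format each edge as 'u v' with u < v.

Initial degrees: {1:2, 2:3, 3:2, 4:1, 5:1, 6:1, 7:2}
Step 1: smallest deg-1 vertex = 4, p_1 = 7. Add edge {4,7}. Now deg[4]=0, deg[7]=1.
Step 2: smallest deg-1 vertex = 5, p_2 = 2. Add edge {2,5}. Now deg[5]=0, deg[2]=2.
Step 3: smallest deg-1 vertex = 6, p_3 = 1. Add edge {1,6}. Now deg[6]=0, deg[1]=1.
Step 4: smallest deg-1 vertex = 1, p_4 = 3. Add edge {1,3}. Now deg[1]=0, deg[3]=1.
Step 5: smallest deg-1 vertex = 3, p_5 = 2. Add edge {2,3}. Now deg[3]=0, deg[2]=1.
Final: two remaining deg-1 vertices are 2, 7. Add edge {2,7}.

Answer: 4 7
2 5
1 6
1 3
2 3
2 7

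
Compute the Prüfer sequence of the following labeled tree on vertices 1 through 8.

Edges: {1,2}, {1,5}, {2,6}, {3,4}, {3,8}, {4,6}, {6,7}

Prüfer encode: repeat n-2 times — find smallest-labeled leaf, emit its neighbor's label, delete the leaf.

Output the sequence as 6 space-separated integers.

Step 1: leaves = {5,7,8}. Remove smallest leaf 5, emit neighbor 1.
Step 2: leaves = {1,7,8}. Remove smallest leaf 1, emit neighbor 2.
Step 3: leaves = {2,7,8}. Remove smallest leaf 2, emit neighbor 6.
Step 4: leaves = {7,8}. Remove smallest leaf 7, emit neighbor 6.
Step 5: leaves = {6,8}. Remove smallest leaf 6, emit neighbor 4.
Step 6: leaves = {4,8}. Remove smallest leaf 4, emit neighbor 3.
Done: 2 vertices remain (3, 8). Sequence = [1 2 6 6 4 3]

Answer: 1 2 6 6 4 3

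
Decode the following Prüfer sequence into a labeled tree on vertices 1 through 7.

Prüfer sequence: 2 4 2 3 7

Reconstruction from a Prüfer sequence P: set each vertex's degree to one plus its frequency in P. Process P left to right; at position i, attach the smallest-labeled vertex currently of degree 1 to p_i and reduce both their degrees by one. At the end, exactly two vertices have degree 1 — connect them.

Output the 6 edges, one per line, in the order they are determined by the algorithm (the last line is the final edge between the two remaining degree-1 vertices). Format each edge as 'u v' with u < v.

Initial degrees: {1:1, 2:3, 3:2, 4:2, 5:1, 6:1, 7:2}
Step 1: smallest deg-1 vertex = 1, p_1 = 2. Add edge {1,2}. Now deg[1]=0, deg[2]=2.
Step 2: smallest deg-1 vertex = 5, p_2 = 4. Add edge {4,5}. Now deg[5]=0, deg[4]=1.
Step 3: smallest deg-1 vertex = 4, p_3 = 2. Add edge {2,4}. Now deg[4]=0, deg[2]=1.
Step 4: smallest deg-1 vertex = 2, p_4 = 3. Add edge {2,3}. Now deg[2]=0, deg[3]=1.
Step 5: smallest deg-1 vertex = 3, p_5 = 7. Add edge {3,7}. Now deg[3]=0, deg[7]=1.
Final: two remaining deg-1 vertices are 6, 7. Add edge {6,7}.

Answer: 1 2
4 5
2 4
2 3
3 7
6 7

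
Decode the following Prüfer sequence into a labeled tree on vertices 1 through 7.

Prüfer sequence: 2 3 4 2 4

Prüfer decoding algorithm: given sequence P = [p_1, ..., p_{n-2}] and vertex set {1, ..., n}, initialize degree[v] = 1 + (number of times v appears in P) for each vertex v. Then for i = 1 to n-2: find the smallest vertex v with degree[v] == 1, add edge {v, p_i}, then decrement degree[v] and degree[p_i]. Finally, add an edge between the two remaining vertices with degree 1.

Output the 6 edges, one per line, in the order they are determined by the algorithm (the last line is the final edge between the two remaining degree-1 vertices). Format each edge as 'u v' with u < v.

Answer: 1 2
3 5
3 4
2 6
2 4
4 7

Derivation:
Initial degrees: {1:1, 2:3, 3:2, 4:3, 5:1, 6:1, 7:1}
Step 1: smallest deg-1 vertex = 1, p_1 = 2. Add edge {1,2}. Now deg[1]=0, deg[2]=2.
Step 2: smallest deg-1 vertex = 5, p_2 = 3. Add edge {3,5}. Now deg[5]=0, deg[3]=1.
Step 3: smallest deg-1 vertex = 3, p_3 = 4. Add edge {3,4}. Now deg[3]=0, deg[4]=2.
Step 4: smallest deg-1 vertex = 6, p_4 = 2. Add edge {2,6}. Now deg[6]=0, deg[2]=1.
Step 5: smallest deg-1 vertex = 2, p_5 = 4. Add edge {2,4}. Now deg[2]=0, deg[4]=1.
Final: two remaining deg-1 vertices are 4, 7. Add edge {4,7}.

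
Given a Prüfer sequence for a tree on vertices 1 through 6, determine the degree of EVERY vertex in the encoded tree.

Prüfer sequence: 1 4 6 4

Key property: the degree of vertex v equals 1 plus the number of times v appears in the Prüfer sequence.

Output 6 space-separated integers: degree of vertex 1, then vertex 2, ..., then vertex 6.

Answer: 2 1 1 3 1 2

Derivation:
p_1 = 1: count[1] becomes 1
p_2 = 4: count[4] becomes 1
p_3 = 6: count[6] becomes 1
p_4 = 4: count[4] becomes 2
Degrees (1 + count): deg[1]=1+1=2, deg[2]=1+0=1, deg[3]=1+0=1, deg[4]=1+2=3, deg[5]=1+0=1, deg[6]=1+1=2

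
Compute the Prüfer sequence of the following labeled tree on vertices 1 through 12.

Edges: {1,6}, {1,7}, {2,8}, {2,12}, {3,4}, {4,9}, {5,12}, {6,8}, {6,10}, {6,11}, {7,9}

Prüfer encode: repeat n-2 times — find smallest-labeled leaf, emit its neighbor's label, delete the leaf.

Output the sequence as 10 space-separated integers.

Step 1: leaves = {3,5,10,11}. Remove smallest leaf 3, emit neighbor 4.
Step 2: leaves = {4,5,10,11}. Remove smallest leaf 4, emit neighbor 9.
Step 3: leaves = {5,9,10,11}. Remove smallest leaf 5, emit neighbor 12.
Step 4: leaves = {9,10,11,12}. Remove smallest leaf 9, emit neighbor 7.
Step 5: leaves = {7,10,11,12}. Remove smallest leaf 7, emit neighbor 1.
Step 6: leaves = {1,10,11,12}. Remove smallest leaf 1, emit neighbor 6.
Step 7: leaves = {10,11,12}. Remove smallest leaf 10, emit neighbor 6.
Step 8: leaves = {11,12}. Remove smallest leaf 11, emit neighbor 6.
Step 9: leaves = {6,12}. Remove smallest leaf 6, emit neighbor 8.
Step 10: leaves = {8,12}. Remove smallest leaf 8, emit neighbor 2.
Done: 2 vertices remain (2, 12). Sequence = [4 9 12 7 1 6 6 6 8 2]

Answer: 4 9 12 7 1 6 6 6 8 2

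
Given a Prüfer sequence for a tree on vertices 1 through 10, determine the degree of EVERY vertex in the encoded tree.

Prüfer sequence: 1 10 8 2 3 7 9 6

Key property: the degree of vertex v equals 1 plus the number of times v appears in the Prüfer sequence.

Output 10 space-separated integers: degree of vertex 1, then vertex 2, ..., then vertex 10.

Answer: 2 2 2 1 1 2 2 2 2 2

Derivation:
p_1 = 1: count[1] becomes 1
p_2 = 10: count[10] becomes 1
p_3 = 8: count[8] becomes 1
p_4 = 2: count[2] becomes 1
p_5 = 3: count[3] becomes 1
p_6 = 7: count[7] becomes 1
p_7 = 9: count[9] becomes 1
p_8 = 6: count[6] becomes 1
Degrees (1 + count): deg[1]=1+1=2, deg[2]=1+1=2, deg[3]=1+1=2, deg[4]=1+0=1, deg[5]=1+0=1, deg[6]=1+1=2, deg[7]=1+1=2, deg[8]=1+1=2, deg[9]=1+1=2, deg[10]=1+1=2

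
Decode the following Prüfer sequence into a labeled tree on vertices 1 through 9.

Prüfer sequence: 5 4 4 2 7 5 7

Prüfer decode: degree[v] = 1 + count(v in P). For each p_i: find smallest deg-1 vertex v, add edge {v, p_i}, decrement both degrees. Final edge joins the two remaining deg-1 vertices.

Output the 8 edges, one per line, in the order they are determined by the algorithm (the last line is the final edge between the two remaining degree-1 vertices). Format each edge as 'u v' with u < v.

Answer: 1 5
3 4
4 6
2 4
2 7
5 8
5 7
7 9

Derivation:
Initial degrees: {1:1, 2:2, 3:1, 4:3, 5:3, 6:1, 7:3, 8:1, 9:1}
Step 1: smallest deg-1 vertex = 1, p_1 = 5. Add edge {1,5}. Now deg[1]=0, deg[5]=2.
Step 2: smallest deg-1 vertex = 3, p_2 = 4. Add edge {3,4}. Now deg[3]=0, deg[4]=2.
Step 3: smallest deg-1 vertex = 6, p_3 = 4. Add edge {4,6}. Now deg[6]=0, deg[4]=1.
Step 4: smallest deg-1 vertex = 4, p_4 = 2. Add edge {2,4}. Now deg[4]=0, deg[2]=1.
Step 5: smallest deg-1 vertex = 2, p_5 = 7. Add edge {2,7}. Now deg[2]=0, deg[7]=2.
Step 6: smallest deg-1 vertex = 8, p_6 = 5. Add edge {5,8}. Now deg[8]=0, deg[5]=1.
Step 7: smallest deg-1 vertex = 5, p_7 = 7. Add edge {5,7}. Now deg[5]=0, deg[7]=1.
Final: two remaining deg-1 vertices are 7, 9. Add edge {7,9}.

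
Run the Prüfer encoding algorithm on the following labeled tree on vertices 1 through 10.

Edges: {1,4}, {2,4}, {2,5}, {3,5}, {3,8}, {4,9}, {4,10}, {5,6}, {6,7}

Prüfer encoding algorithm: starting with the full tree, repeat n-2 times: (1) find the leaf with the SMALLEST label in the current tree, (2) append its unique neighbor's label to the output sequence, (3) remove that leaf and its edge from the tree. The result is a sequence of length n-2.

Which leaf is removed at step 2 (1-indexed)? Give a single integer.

Answer: 7

Derivation:
Step 1: current leaves = {1,7,8,9,10}. Remove leaf 1 (neighbor: 4).
Step 2: current leaves = {7,8,9,10}. Remove leaf 7 (neighbor: 6).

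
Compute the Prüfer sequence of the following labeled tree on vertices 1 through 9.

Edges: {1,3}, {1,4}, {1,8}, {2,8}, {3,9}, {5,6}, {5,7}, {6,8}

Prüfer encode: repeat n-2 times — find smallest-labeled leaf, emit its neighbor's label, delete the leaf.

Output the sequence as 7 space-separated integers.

Step 1: leaves = {2,4,7,9}. Remove smallest leaf 2, emit neighbor 8.
Step 2: leaves = {4,7,9}. Remove smallest leaf 4, emit neighbor 1.
Step 3: leaves = {7,9}. Remove smallest leaf 7, emit neighbor 5.
Step 4: leaves = {5,9}. Remove smallest leaf 5, emit neighbor 6.
Step 5: leaves = {6,9}. Remove smallest leaf 6, emit neighbor 8.
Step 6: leaves = {8,9}. Remove smallest leaf 8, emit neighbor 1.
Step 7: leaves = {1,9}. Remove smallest leaf 1, emit neighbor 3.
Done: 2 vertices remain (3, 9). Sequence = [8 1 5 6 8 1 3]

Answer: 8 1 5 6 8 1 3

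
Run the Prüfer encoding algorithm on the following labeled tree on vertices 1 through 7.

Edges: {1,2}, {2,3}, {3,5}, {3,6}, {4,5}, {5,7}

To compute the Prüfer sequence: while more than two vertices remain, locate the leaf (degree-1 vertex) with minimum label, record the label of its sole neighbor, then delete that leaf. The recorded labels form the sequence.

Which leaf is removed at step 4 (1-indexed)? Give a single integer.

Step 1: current leaves = {1,4,6,7}. Remove leaf 1 (neighbor: 2).
Step 2: current leaves = {2,4,6,7}. Remove leaf 2 (neighbor: 3).
Step 3: current leaves = {4,6,7}. Remove leaf 4 (neighbor: 5).
Step 4: current leaves = {6,7}. Remove leaf 6 (neighbor: 3).

Answer: 6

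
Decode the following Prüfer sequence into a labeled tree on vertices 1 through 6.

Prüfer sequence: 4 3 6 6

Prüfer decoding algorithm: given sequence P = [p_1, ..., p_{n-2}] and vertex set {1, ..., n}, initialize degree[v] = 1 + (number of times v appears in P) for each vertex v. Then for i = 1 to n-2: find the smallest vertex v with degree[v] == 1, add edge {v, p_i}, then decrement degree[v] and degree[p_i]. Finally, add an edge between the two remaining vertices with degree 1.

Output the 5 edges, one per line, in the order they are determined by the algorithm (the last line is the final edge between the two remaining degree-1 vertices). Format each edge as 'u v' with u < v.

Initial degrees: {1:1, 2:1, 3:2, 4:2, 5:1, 6:3}
Step 1: smallest deg-1 vertex = 1, p_1 = 4. Add edge {1,4}. Now deg[1]=0, deg[4]=1.
Step 2: smallest deg-1 vertex = 2, p_2 = 3. Add edge {2,3}. Now deg[2]=0, deg[3]=1.
Step 3: smallest deg-1 vertex = 3, p_3 = 6. Add edge {3,6}. Now deg[3]=0, deg[6]=2.
Step 4: smallest deg-1 vertex = 4, p_4 = 6. Add edge {4,6}. Now deg[4]=0, deg[6]=1.
Final: two remaining deg-1 vertices are 5, 6. Add edge {5,6}.

Answer: 1 4
2 3
3 6
4 6
5 6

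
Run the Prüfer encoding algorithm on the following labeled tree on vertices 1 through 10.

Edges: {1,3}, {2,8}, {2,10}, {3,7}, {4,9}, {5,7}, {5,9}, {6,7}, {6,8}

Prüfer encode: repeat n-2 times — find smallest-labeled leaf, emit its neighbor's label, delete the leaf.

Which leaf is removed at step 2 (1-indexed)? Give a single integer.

Answer: 3

Derivation:
Step 1: current leaves = {1,4,10}. Remove leaf 1 (neighbor: 3).
Step 2: current leaves = {3,4,10}. Remove leaf 3 (neighbor: 7).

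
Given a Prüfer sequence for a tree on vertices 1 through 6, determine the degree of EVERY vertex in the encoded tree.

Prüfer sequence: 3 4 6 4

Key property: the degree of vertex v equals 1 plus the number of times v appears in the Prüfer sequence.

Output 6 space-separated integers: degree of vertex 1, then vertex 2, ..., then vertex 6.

p_1 = 3: count[3] becomes 1
p_2 = 4: count[4] becomes 1
p_3 = 6: count[6] becomes 1
p_4 = 4: count[4] becomes 2
Degrees (1 + count): deg[1]=1+0=1, deg[2]=1+0=1, deg[3]=1+1=2, deg[4]=1+2=3, deg[5]=1+0=1, deg[6]=1+1=2

Answer: 1 1 2 3 1 2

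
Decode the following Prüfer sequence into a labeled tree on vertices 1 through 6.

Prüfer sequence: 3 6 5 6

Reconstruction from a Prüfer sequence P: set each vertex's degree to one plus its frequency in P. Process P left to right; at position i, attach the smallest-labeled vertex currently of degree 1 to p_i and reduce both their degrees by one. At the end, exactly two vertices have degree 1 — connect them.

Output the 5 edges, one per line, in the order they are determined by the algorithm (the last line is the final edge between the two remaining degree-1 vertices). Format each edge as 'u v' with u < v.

Initial degrees: {1:1, 2:1, 3:2, 4:1, 5:2, 6:3}
Step 1: smallest deg-1 vertex = 1, p_1 = 3. Add edge {1,3}. Now deg[1]=0, deg[3]=1.
Step 2: smallest deg-1 vertex = 2, p_2 = 6. Add edge {2,6}. Now deg[2]=0, deg[6]=2.
Step 3: smallest deg-1 vertex = 3, p_3 = 5. Add edge {3,5}. Now deg[3]=0, deg[5]=1.
Step 4: smallest deg-1 vertex = 4, p_4 = 6. Add edge {4,6}. Now deg[4]=0, deg[6]=1.
Final: two remaining deg-1 vertices are 5, 6. Add edge {5,6}.

Answer: 1 3
2 6
3 5
4 6
5 6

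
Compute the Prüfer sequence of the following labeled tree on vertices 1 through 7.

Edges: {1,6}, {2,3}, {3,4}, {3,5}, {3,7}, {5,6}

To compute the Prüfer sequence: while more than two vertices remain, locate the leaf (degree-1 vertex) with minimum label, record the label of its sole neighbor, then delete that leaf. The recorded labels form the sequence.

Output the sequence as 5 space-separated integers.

Step 1: leaves = {1,2,4,7}. Remove smallest leaf 1, emit neighbor 6.
Step 2: leaves = {2,4,6,7}. Remove smallest leaf 2, emit neighbor 3.
Step 3: leaves = {4,6,7}. Remove smallest leaf 4, emit neighbor 3.
Step 4: leaves = {6,7}. Remove smallest leaf 6, emit neighbor 5.
Step 5: leaves = {5,7}. Remove smallest leaf 5, emit neighbor 3.
Done: 2 vertices remain (3, 7). Sequence = [6 3 3 5 3]

Answer: 6 3 3 5 3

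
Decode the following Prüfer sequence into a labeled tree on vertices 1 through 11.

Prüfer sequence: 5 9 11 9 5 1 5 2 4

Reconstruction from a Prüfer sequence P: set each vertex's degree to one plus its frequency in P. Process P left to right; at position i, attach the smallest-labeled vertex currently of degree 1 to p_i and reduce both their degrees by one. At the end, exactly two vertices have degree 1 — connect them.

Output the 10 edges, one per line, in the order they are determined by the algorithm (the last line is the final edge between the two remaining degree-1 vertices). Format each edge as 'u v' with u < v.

Answer: 3 5
6 9
7 11
8 9
5 9
1 10
1 5
2 5
2 4
4 11

Derivation:
Initial degrees: {1:2, 2:2, 3:1, 4:2, 5:4, 6:1, 7:1, 8:1, 9:3, 10:1, 11:2}
Step 1: smallest deg-1 vertex = 3, p_1 = 5. Add edge {3,5}. Now deg[3]=0, deg[5]=3.
Step 2: smallest deg-1 vertex = 6, p_2 = 9. Add edge {6,9}. Now deg[6]=0, deg[9]=2.
Step 3: smallest deg-1 vertex = 7, p_3 = 11. Add edge {7,11}. Now deg[7]=0, deg[11]=1.
Step 4: smallest deg-1 vertex = 8, p_4 = 9. Add edge {8,9}. Now deg[8]=0, deg[9]=1.
Step 5: smallest deg-1 vertex = 9, p_5 = 5. Add edge {5,9}. Now deg[9]=0, deg[5]=2.
Step 6: smallest deg-1 vertex = 10, p_6 = 1. Add edge {1,10}. Now deg[10]=0, deg[1]=1.
Step 7: smallest deg-1 vertex = 1, p_7 = 5. Add edge {1,5}. Now deg[1]=0, deg[5]=1.
Step 8: smallest deg-1 vertex = 5, p_8 = 2. Add edge {2,5}. Now deg[5]=0, deg[2]=1.
Step 9: smallest deg-1 vertex = 2, p_9 = 4. Add edge {2,4}. Now deg[2]=0, deg[4]=1.
Final: two remaining deg-1 vertices are 4, 11. Add edge {4,11}.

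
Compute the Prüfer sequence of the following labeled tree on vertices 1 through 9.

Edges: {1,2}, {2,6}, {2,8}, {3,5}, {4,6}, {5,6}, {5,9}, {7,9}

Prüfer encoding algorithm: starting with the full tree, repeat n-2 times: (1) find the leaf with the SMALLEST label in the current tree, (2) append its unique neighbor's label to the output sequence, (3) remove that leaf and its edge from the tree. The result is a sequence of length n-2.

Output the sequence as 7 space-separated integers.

Answer: 2 5 6 9 2 6 5

Derivation:
Step 1: leaves = {1,3,4,7,8}. Remove smallest leaf 1, emit neighbor 2.
Step 2: leaves = {3,4,7,8}. Remove smallest leaf 3, emit neighbor 5.
Step 3: leaves = {4,7,8}. Remove smallest leaf 4, emit neighbor 6.
Step 4: leaves = {7,8}. Remove smallest leaf 7, emit neighbor 9.
Step 5: leaves = {8,9}. Remove smallest leaf 8, emit neighbor 2.
Step 6: leaves = {2,9}. Remove smallest leaf 2, emit neighbor 6.
Step 7: leaves = {6,9}. Remove smallest leaf 6, emit neighbor 5.
Done: 2 vertices remain (5, 9). Sequence = [2 5 6 9 2 6 5]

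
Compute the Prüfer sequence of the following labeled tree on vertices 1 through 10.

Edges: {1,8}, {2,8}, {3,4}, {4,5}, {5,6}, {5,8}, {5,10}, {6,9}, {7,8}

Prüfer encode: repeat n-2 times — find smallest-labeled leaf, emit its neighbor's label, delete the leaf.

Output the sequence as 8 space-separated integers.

Answer: 8 8 4 5 8 5 6 5

Derivation:
Step 1: leaves = {1,2,3,7,9,10}. Remove smallest leaf 1, emit neighbor 8.
Step 2: leaves = {2,3,7,9,10}. Remove smallest leaf 2, emit neighbor 8.
Step 3: leaves = {3,7,9,10}. Remove smallest leaf 3, emit neighbor 4.
Step 4: leaves = {4,7,9,10}. Remove smallest leaf 4, emit neighbor 5.
Step 5: leaves = {7,9,10}. Remove smallest leaf 7, emit neighbor 8.
Step 6: leaves = {8,9,10}. Remove smallest leaf 8, emit neighbor 5.
Step 7: leaves = {9,10}. Remove smallest leaf 9, emit neighbor 6.
Step 8: leaves = {6,10}. Remove smallest leaf 6, emit neighbor 5.
Done: 2 vertices remain (5, 10). Sequence = [8 8 4 5 8 5 6 5]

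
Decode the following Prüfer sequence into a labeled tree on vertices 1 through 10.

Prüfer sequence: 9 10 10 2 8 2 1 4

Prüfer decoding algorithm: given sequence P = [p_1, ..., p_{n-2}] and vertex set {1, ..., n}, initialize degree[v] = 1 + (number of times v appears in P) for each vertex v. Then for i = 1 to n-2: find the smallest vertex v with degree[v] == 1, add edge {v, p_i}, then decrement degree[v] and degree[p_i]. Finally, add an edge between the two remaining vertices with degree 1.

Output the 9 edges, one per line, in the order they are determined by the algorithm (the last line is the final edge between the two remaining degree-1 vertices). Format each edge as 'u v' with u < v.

Initial degrees: {1:2, 2:3, 3:1, 4:2, 5:1, 6:1, 7:1, 8:2, 9:2, 10:3}
Step 1: smallest deg-1 vertex = 3, p_1 = 9. Add edge {3,9}. Now deg[3]=0, deg[9]=1.
Step 2: smallest deg-1 vertex = 5, p_2 = 10. Add edge {5,10}. Now deg[5]=0, deg[10]=2.
Step 3: smallest deg-1 vertex = 6, p_3 = 10. Add edge {6,10}. Now deg[6]=0, deg[10]=1.
Step 4: smallest deg-1 vertex = 7, p_4 = 2. Add edge {2,7}. Now deg[7]=0, deg[2]=2.
Step 5: smallest deg-1 vertex = 9, p_5 = 8. Add edge {8,9}. Now deg[9]=0, deg[8]=1.
Step 6: smallest deg-1 vertex = 8, p_6 = 2. Add edge {2,8}. Now deg[8]=0, deg[2]=1.
Step 7: smallest deg-1 vertex = 2, p_7 = 1. Add edge {1,2}. Now deg[2]=0, deg[1]=1.
Step 8: smallest deg-1 vertex = 1, p_8 = 4. Add edge {1,4}. Now deg[1]=0, deg[4]=1.
Final: two remaining deg-1 vertices are 4, 10. Add edge {4,10}.

Answer: 3 9
5 10
6 10
2 7
8 9
2 8
1 2
1 4
4 10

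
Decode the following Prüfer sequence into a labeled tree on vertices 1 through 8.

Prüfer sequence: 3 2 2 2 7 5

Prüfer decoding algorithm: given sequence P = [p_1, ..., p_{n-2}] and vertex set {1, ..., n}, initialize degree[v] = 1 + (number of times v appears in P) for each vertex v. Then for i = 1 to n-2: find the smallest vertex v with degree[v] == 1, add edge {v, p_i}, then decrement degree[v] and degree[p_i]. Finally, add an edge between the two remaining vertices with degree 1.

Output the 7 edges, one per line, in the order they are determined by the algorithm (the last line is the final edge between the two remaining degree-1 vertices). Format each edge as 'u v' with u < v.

Answer: 1 3
2 3
2 4
2 6
2 7
5 7
5 8

Derivation:
Initial degrees: {1:1, 2:4, 3:2, 4:1, 5:2, 6:1, 7:2, 8:1}
Step 1: smallest deg-1 vertex = 1, p_1 = 3. Add edge {1,3}. Now deg[1]=0, deg[3]=1.
Step 2: smallest deg-1 vertex = 3, p_2 = 2. Add edge {2,3}. Now deg[3]=0, deg[2]=3.
Step 3: smallest deg-1 vertex = 4, p_3 = 2. Add edge {2,4}. Now deg[4]=0, deg[2]=2.
Step 4: smallest deg-1 vertex = 6, p_4 = 2. Add edge {2,6}. Now deg[6]=0, deg[2]=1.
Step 5: smallest deg-1 vertex = 2, p_5 = 7. Add edge {2,7}. Now deg[2]=0, deg[7]=1.
Step 6: smallest deg-1 vertex = 7, p_6 = 5. Add edge {5,7}. Now deg[7]=0, deg[5]=1.
Final: two remaining deg-1 vertices are 5, 8. Add edge {5,8}.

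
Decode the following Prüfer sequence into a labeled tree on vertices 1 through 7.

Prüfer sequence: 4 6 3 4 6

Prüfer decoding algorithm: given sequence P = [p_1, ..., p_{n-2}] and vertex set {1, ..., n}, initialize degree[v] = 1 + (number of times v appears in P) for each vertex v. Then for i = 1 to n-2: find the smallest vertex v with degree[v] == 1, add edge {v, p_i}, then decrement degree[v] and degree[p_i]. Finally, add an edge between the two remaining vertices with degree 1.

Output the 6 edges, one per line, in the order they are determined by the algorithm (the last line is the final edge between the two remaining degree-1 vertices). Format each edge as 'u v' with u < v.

Answer: 1 4
2 6
3 5
3 4
4 6
6 7

Derivation:
Initial degrees: {1:1, 2:1, 3:2, 4:3, 5:1, 6:3, 7:1}
Step 1: smallest deg-1 vertex = 1, p_1 = 4. Add edge {1,4}. Now deg[1]=0, deg[4]=2.
Step 2: smallest deg-1 vertex = 2, p_2 = 6. Add edge {2,6}. Now deg[2]=0, deg[6]=2.
Step 3: smallest deg-1 vertex = 5, p_3 = 3. Add edge {3,5}. Now deg[5]=0, deg[3]=1.
Step 4: smallest deg-1 vertex = 3, p_4 = 4. Add edge {3,4}. Now deg[3]=0, deg[4]=1.
Step 5: smallest deg-1 vertex = 4, p_5 = 6. Add edge {4,6}. Now deg[4]=0, deg[6]=1.
Final: two remaining deg-1 vertices are 6, 7. Add edge {6,7}.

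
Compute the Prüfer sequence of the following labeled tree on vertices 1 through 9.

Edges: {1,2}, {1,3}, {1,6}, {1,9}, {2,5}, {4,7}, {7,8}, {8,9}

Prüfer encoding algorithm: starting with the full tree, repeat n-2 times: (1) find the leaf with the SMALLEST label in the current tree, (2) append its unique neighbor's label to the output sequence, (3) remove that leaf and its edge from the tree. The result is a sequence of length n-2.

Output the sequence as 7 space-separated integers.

Step 1: leaves = {3,4,5,6}. Remove smallest leaf 3, emit neighbor 1.
Step 2: leaves = {4,5,6}. Remove smallest leaf 4, emit neighbor 7.
Step 3: leaves = {5,6,7}. Remove smallest leaf 5, emit neighbor 2.
Step 4: leaves = {2,6,7}. Remove smallest leaf 2, emit neighbor 1.
Step 5: leaves = {6,7}. Remove smallest leaf 6, emit neighbor 1.
Step 6: leaves = {1,7}. Remove smallest leaf 1, emit neighbor 9.
Step 7: leaves = {7,9}. Remove smallest leaf 7, emit neighbor 8.
Done: 2 vertices remain (8, 9). Sequence = [1 7 2 1 1 9 8]

Answer: 1 7 2 1 1 9 8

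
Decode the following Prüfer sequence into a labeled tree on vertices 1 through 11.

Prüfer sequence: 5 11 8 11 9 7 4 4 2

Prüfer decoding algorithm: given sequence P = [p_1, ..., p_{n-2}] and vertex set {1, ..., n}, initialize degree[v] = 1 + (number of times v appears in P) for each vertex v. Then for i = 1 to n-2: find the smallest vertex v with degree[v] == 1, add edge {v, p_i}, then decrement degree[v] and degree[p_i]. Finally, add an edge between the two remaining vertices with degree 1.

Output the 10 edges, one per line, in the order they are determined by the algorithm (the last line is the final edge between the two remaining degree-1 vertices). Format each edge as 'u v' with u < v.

Initial degrees: {1:1, 2:2, 3:1, 4:3, 5:2, 6:1, 7:2, 8:2, 9:2, 10:1, 11:3}
Step 1: smallest deg-1 vertex = 1, p_1 = 5. Add edge {1,5}. Now deg[1]=0, deg[5]=1.
Step 2: smallest deg-1 vertex = 3, p_2 = 11. Add edge {3,11}. Now deg[3]=0, deg[11]=2.
Step 3: smallest deg-1 vertex = 5, p_3 = 8. Add edge {5,8}. Now deg[5]=0, deg[8]=1.
Step 4: smallest deg-1 vertex = 6, p_4 = 11. Add edge {6,11}. Now deg[6]=0, deg[11]=1.
Step 5: smallest deg-1 vertex = 8, p_5 = 9. Add edge {8,9}. Now deg[8]=0, deg[9]=1.
Step 6: smallest deg-1 vertex = 9, p_6 = 7. Add edge {7,9}. Now deg[9]=0, deg[7]=1.
Step 7: smallest deg-1 vertex = 7, p_7 = 4. Add edge {4,7}. Now deg[7]=0, deg[4]=2.
Step 8: smallest deg-1 vertex = 10, p_8 = 4. Add edge {4,10}. Now deg[10]=0, deg[4]=1.
Step 9: smallest deg-1 vertex = 4, p_9 = 2. Add edge {2,4}. Now deg[4]=0, deg[2]=1.
Final: two remaining deg-1 vertices are 2, 11. Add edge {2,11}.

Answer: 1 5
3 11
5 8
6 11
8 9
7 9
4 7
4 10
2 4
2 11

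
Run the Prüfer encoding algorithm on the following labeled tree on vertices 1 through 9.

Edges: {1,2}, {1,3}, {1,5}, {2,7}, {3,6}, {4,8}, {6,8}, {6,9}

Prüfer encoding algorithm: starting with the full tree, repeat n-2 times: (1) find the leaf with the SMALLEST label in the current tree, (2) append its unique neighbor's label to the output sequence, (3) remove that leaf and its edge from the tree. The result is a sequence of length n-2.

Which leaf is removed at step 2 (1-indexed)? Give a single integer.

Step 1: current leaves = {4,5,7,9}. Remove leaf 4 (neighbor: 8).
Step 2: current leaves = {5,7,8,9}. Remove leaf 5 (neighbor: 1).

Answer: 5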